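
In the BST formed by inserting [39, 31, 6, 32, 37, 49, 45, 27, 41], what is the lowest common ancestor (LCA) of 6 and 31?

Tree insertion order: [39, 31, 6, 32, 37, 49, 45, 27, 41]
Tree (level-order array): [39, 31, 49, 6, 32, 45, None, None, 27, None, 37, 41]
In a BST, the LCA of p=6, q=31 is the first node v on the
root-to-leaf path with p <= v <= q (go left if both < v, right if both > v).
Walk from root:
  at 39: both 6 and 31 < 39, go left
  at 31: 6 <= 31 <= 31, this is the LCA
LCA = 31


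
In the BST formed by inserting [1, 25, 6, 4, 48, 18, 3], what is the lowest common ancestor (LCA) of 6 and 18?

Tree insertion order: [1, 25, 6, 4, 48, 18, 3]
Tree (level-order array): [1, None, 25, 6, 48, 4, 18, None, None, 3]
In a BST, the LCA of p=6, q=18 is the first node v on the
root-to-leaf path with p <= v <= q (go left if both < v, right if both > v).
Walk from root:
  at 1: both 6 and 18 > 1, go right
  at 25: both 6 and 18 < 25, go left
  at 6: 6 <= 6 <= 18, this is the LCA
LCA = 6


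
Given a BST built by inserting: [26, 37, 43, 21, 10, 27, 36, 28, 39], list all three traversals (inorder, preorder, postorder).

Tree insertion order: [26, 37, 43, 21, 10, 27, 36, 28, 39]
Tree (level-order array): [26, 21, 37, 10, None, 27, 43, None, None, None, 36, 39, None, 28]
Inorder (L, root, R): [10, 21, 26, 27, 28, 36, 37, 39, 43]
Preorder (root, L, R): [26, 21, 10, 37, 27, 36, 28, 43, 39]
Postorder (L, R, root): [10, 21, 28, 36, 27, 39, 43, 37, 26]


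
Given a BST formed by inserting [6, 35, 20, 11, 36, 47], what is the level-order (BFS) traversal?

Tree insertion order: [6, 35, 20, 11, 36, 47]
Tree (level-order array): [6, None, 35, 20, 36, 11, None, None, 47]
BFS from the root, enqueuing left then right child of each popped node:
  queue [6] -> pop 6, enqueue [35], visited so far: [6]
  queue [35] -> pop 35, enqueue [20, 36], visited so far: [6, 35]
  queue [20, 36] -> pop 20, enqueue [11], visited so far: [6, 35, 20]
  queue [36, 11] -> pop 36, enqueue [47], visited so far: [6, 35, 20, 36]
  queue [11, 47] -> pop 11, enqueue [none], visited so far: [6, 35, 20, 36, 11]
  queue [47] -> pop 47, enqueue [none], visited so far: [6, 35, 20, 36, 11, 47]
Result: [6, 35, 20, 36, 11, 47]


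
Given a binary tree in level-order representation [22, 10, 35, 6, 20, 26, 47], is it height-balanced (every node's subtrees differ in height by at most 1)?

Tree (level-order array): [22, 10, 35, 6, 20, 26, 47]
Definition: a tree is height-balanced if, at every node, |h(left) - h(right)| <= 1 (empty subtree has height -1).
Bottom-up per-node check:
  node 6: h_left=-1, h_right=-1, diff=0 [OK], height=0
  node 20: h_left=-1, h_right=-1, diff=0 [OK], height=0
  node 10: h_left=0, h_right=0, diff=0 [OK], height=1
  node 26: h_left=-1, h_right=-1, diff=0 [OK], height=0
  node 47: h_left=-1, h_right=-1, diff=0 [OK], height=0
  node 35: h_left=0, h_right=0, diff=0 [OK], height=1
  node 22: h_left=1, h_right=1, diff=0 [OK], height=2
All nodes satisfy the balance condition.
Result: Balanced


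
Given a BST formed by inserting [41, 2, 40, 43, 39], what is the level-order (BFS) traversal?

Tree insertion order: [41, 2, 40, 43, 39]
Tree (level-order array): [41, 2, 43, None, 40, None, None, 39]
BFS from the root, enqueuing left then right child of each popped node:
  queue [41] -> pop 41, enqueue [2, 43], visited so far: [41]
  queue [2, 43] -> pop 2, enqueue [40], visited so far: [41, 2]
  queue [43, 40] -> pop 43, enqueue [none], visited so far: [41, 2, 43]
  queue [40] -> pop 40, enqueue [39], visited so far: [41, 2, 43, 40]
  queue [39] -> pop 39, enqueue [none], visited so far: [41, 2, 43, 40, 39]
Result: [41, 2, 43, 40, 39]


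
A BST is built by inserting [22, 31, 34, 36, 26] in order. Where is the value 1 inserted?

Starting tree (level order): [22, None, 31, 26, 34, None, None, None, 36]
Insertion path: 22
Result: insert 1 as left child of 22
Final tree (level order): [22, 1, 31, None, None, 26, 34, None, None, None, 36]


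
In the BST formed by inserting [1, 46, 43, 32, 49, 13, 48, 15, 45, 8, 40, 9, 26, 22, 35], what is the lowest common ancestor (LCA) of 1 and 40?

Tree insertion order: [1, 46, 43, 32, 49, 13, 48, 15, 45, 8, 40, 9, 26, 22, 35]
Tree (level-order array): [1, None, 46, 43, 49, 32, 45, 48, None, 13, 40, None, None, None, None, 8, 15, 35, None, None, 9, None, 26, None, None, None, None, 22]
In a BST, the LCA of p=1, q=40 is the first node v on the
root-to-leaf path with p <= v <= q (go left if both < v, right if both > v).
Walk from root:
  at 1: 1 <= 1 <= 40, this is the LCA
LCA = 1


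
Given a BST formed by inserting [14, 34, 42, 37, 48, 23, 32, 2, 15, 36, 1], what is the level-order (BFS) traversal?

Tree insertion order: [14, 34, 42, 37, 48, 23, 32, 2, 15, 36, 1]
Tree (level-order array): [14, 2, 34, 1, None, 23, 42, None, None, 15, 32, 37, 48, None, None, None, None, 36]
BFS from the root, enqueuing left then right child of each popped node:
  queue [14] -> pop 14, enqueue [2, 34], visited so far: [14]
  queue [2, 34] -> pop 2, enqueue [1], visited so far: [14, 2]
  queue [34, 1] -> pop 34, enqueue [23, 42], visited so far: [14, 2, 34]
  queue [1, 23, 42] -> pop 1, enqueue [none], visited so far: [14, 2, 34, 1]
  queue [23, 42] -> pop 23, enqueue [15, 32], visited so far: [14, 2, 34, 1, 23]
  queue [42, 15, 32] -> pop 42, enqueue [37, 48], visited so far: [14, 2, 34, 1, 23, 42]
  queue [15, 32, 37, 48] -> pop 15, enqueue [none], visited so far: [14, 2, 34, 1, 23, 42, 15]
  queue [32, 37, 48] -> pop 32, enqueue [none], visited so far: [14, 2, 34, 1, 23, 42, 15, 32]
  queue [37, 48] -> pop 37, enqueue [36], visited so far: [14, 2, 34, 1, 23, 42, 15, 32, 37]
  queue [48, 36] -> pop 48, enqueue [none], visited so far: [14, 2, 34, 1, 23, 42, 15, 32, 37, 48]
  queue [36] -> pop 36, enqueue [none], visited so far: [14, 2, 34, 1, 23, 42, 15, 32, 37, 48, 36]
Result: [14, 2, 34, 1, 23, 42, 15, 32, 37, 48, 36]


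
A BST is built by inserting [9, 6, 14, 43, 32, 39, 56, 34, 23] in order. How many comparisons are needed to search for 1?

Search path for 1: 9 -> 6
Found: False
Comparisons: 2


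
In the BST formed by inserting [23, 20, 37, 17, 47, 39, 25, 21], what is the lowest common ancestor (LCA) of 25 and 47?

Tree insertion order: [23, 20, 37, 17, 47, 39, 25, 21]
Tree (level-order array): [23, 20, 37, 17, 21, 25, 47, None, None, None, None, None, None, 39]
In a BST, the LCA of p=25, q=47 is the first node v on the
root-to-leaf path with p <= v <= q (go left if both < v, right if both > v).
Walk from root:
  at 23: both 25 and 47 > 23, go right
  at 37: 25 <= 37 <= 47, this is the LCA
LCA = 37


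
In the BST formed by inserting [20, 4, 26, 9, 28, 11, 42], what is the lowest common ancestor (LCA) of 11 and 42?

Tree insertion order: [20, 4, 26, 9, 28, 11, 42]
Tree (level-order array): [20, 4, 26, None, 9, None, 28, None, 11, None, 42]
In a BST, the LCA of p=11, q=42 is the first node v on the
root-to-leaf path with p <= v <= q (go left if both < v, right if both > v).
Walk from root:
  at 20: 11 <= 20 <= 42, this is the LCA
LCA = 20


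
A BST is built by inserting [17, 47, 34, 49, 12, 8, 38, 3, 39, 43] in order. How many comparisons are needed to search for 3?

Search path for 3: 17 -> 12 -> 8 -> 3
Found: True
Comparisons: 4


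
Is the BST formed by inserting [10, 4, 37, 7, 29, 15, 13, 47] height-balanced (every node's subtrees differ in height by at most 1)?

Tree (level-order array): [10, 4, 37, None, 7, 29, 47, None, None, 15, None, None, None, 13]
Definition: a tree is height-balanced if, at every node, |h(left) - h(right)| <= 1 (empty subtree has height -1).
Bottom-up per-node check:
  node 7: h_left=-1, h_right=-1, diff=0 [OK], height=0
  node 4: h_left=-1, h_right=0, diff=1 [OK], height=1
  node 13: h_left=-1, h_right=-1, diff=0 [OK], height=0
  node 15: h_left=0, h_right=-1, diff=1 [OK], height=1
  node 29: h_left=1, h_right=-1, diff=2 [FAIL (|1--1|=2 > 1)], height=2
  node 47: h_left=-1, h_right=-1, diff=0 [OK], height=0
  node 37: h_left=2, h_right=0, diff=2 [FAIL (|2-0|=2 > 1)], height=3
  node 10: h_left=1, h_right=3, diff=2 [FAIL (|1-3|=2 > 1)], height=4
Node 29 violates the condition: |1 - -1| = 2 > 1.
Result: Not balanced


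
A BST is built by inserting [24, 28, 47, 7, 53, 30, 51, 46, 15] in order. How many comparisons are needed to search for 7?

Search path for 7: 24 -> 7
Found: True
Comparisons: 2


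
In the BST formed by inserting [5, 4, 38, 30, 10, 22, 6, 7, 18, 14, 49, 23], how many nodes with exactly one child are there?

Tree built from: [5, 4, 38, 30, 10, 22, 6, 7, 18, 14, 49, 23]
Tree (level-order array): [5, 4, 38, None, None, 30, 49, 10, None, None, None, 6, 22, None, 7, 18, 23, None, None, 14]
Rule: These are nodes with exactly 1 non-null child.
Per-node child counts:
  node 5: 2 child(ren)
  node 4: 0 child(ren)
  node 38: 2 child(ren)
  node 30: 1 child(ren)
  node 10: 2 child(ren)
  node 6: 1 child(ren)
  node 7: 0 child(ren)
  node 22: 2 child(ren)
  node 18: 1 child(ren)
  node 14: 0 child(ren)
  node 23: 0 child(ren)
  node 49: 0 child(ren)
Matching nodes: [30, 6, 18]
Count of nodes with exactly one child: 3


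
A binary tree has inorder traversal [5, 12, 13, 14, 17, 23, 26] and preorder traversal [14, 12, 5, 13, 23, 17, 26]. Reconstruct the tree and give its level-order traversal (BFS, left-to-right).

Inorder:  [5, 12, 13, 14, 17, 23, 26]
Preorder: [14, 12, 5, 13, 23, 17, 26]
Algorithm: preorder visits root first, so consume preorder in order;
for each root, split the current inorder slice at that value into
left-subtree inorder and right-subtree inorder, then recurse.
Recursive splits:
  root=14; inorder splits into left=[5, 12, 13], right=[17, 23, 26]
  root=12; inorder splits into left=[5], right=[13]
  root=5; inorder splits into left=[], right=[]
  root=13; inorder splits into left=[], right=[]
  root=23; inorder splits into left=[17], right=[26]
  root=17; inorder splits into left=[], right=[]
  root=26; inorder splits into left=[], right=[]
Reconstructed level-order: [14, 12, 23, 5, 13, 17, 26]


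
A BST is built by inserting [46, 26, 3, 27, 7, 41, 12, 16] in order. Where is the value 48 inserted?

Starting tree (level order): [46, 26, None, 3, 27, None, 7, None, 41, None, 12, None, None, None, 16]
Insertion path: 46
Result: insert 48 as right child of 46
Final tree (level order): [46, 26, 48, 3, 27, None, None, None, 7, None, 41, None, 12, None, None, None, 16]


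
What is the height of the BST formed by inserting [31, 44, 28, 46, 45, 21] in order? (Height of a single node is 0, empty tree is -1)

Insertion order: [31, 44, 28, 46, 45, 21]
Tree (level-order array): [31, 28, 44, 21, None, None, 46, None, None, 45]
Compute height bottom-up (empty subtree = -1):
  height(21) = 1 + max(-1, -1) = 0
  height(28) = 1 + max(0, -1) = 1
  height(45) = 1 + max(-1, -1) = 0
  height(46) = 1 + max(0, -1) = 1
  height(44) = 1 + max(-1, 1) = 2
  height(31) = 1 + max(1, 2) = 3
Height = 3


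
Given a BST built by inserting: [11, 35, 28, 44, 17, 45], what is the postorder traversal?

Tree insertion order: [11, 35, 28, 44, 17, 45]
Tree (level-order array): [11, None, 35, 28, 44, 17, None, None, 45]
Postorder traversal: [17, 28, 45, 44, 35, 11]


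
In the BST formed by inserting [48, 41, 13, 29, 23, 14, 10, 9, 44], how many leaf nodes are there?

Tree built from: [48, 41, 13, 29, 23, 14, 10, 9, 44]
Tree (level-order array): [48, 41, None, 13, 44, 10, 29, None, None, 9, None, 23, None, None, None, 14]
Rule: A leaf has 0 children.
Per-node child counts:
  node 48: 1 child(ren)
  node 41: 2 child(ren)
  node 13: 2 child(ren)
  node 10: 1 child(ren)
  node 9: 0 child(ren)
  node 29: 1 child(ren)
  node 23: 1 child(ren)
  node 14: 0 child(ren)
  node 44: 0 child(ren)
Matching nodes: [9, 14, 44]
Count of leaf nodes: 3


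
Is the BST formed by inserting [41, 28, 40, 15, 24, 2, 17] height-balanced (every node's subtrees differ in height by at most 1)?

Tree (level-order array): [41, 28, None, 15, 40, 2, 24, None, None, None, None, 17]
Definition: a tree is height-balanced if, at every node, |h(left) - h(right)| <= 1 (empty subtree has height -1).
Bottom-up per-node check:
  node 2: h_left=-1, h_right=-1, diff=0 [OK], height=0
  node 17: h_left=-1, h_right=-1, diff=0 [OK], height=0
  node 24: h_left=0, h_right=-1, diff=1 [OK], height=1
  node 15: h_left=0, h_right=1, diff=1 [OK], height=2
  node 40: h_left=-1, h_right=-1, diff=0 [OK], height=0
  node 28: h_left=2, h_right=0, diff=2 [FAIL (|2-0|=2 > 1)], height=3
  node 41: h_left=3, h_right=-1, diff=4 [FAIL (|3--1|=4 > 1)], height=4
Node 28 violates the condition: |2 - 0| = 2 > 1.
Result: Not balanced


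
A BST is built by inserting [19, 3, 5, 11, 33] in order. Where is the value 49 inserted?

Starting tree (level order): [19, 3, 33, None, 5, None, None, None, 11]
Insertion path: 19 -> 33
Result: insert 49 as right child of 33
Final tree (level order): [19, 3, 33, None, 5, None, 49, None, 11]


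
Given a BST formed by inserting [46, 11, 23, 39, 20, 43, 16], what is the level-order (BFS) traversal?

Tree insertion order: [46, 11, 23, 39, 20, 43, 16]
Tree (level-order array): [46, 11, None, None, 23, 20, 39, 16, None, None, 43]
BFS from the root, enqueuing left then right child of each popped node:
  queue [46] -> pop 46, enqueue [11], visited so far: [46]
  queue [11] -> pop 11, enqueue [23], visited so far: [46, 11]
  queue [23] -> pop 23, enqueue [20, 39], visited so far: [46, 11, 23]
  queue [20, 39] -> pop 20, enqueue [16], visited so far: [46, 11, 23, 20]
  queue [39, 16] -> pop 39, enqueue [43], visited so far: [46, 11, 23, 20, 39]
  queue [16, 43] -> pop 16, enqueue [none], visited so far: [46, 11, 23, 20, 39, 16]
  queue [43] -> pop 43, enqueue [none], visited so far: [46, 11, 23, 20, 39, 16, 43]
Result: [46, 11, 23, 20, 39, 16, 43]


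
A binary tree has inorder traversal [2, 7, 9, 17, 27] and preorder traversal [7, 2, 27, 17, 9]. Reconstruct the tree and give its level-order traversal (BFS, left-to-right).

Inorder:  [2, 7, 9, 17, 27]
Preorder: [7, 2, 27, 17, 9]
Algorithm: preorder visits root first, so consume preorder in order;
for each root, split the current inorder slice at that value into
left-subtree inorder and right-subtree inorder, then recurse.
Recursive splits:
  root=7; inorder splits into left=[2], right=[9, 17, 27]
  root=2; inorder splits into left=[], right=[]
  root=27; inorder splits into left=[9, 17], right=[]
  root=17; inorder splits into left=[9], right=[]
  root=9; inorder splits into left=[], right=[]
Reconstructed level-order: [7, 2, 27, 17, 9]


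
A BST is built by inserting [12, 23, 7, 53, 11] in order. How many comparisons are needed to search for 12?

Search path for 12: 12
Found: True
Comparisons: 1


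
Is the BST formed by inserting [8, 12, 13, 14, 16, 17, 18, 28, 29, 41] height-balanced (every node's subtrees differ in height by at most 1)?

Tree (level-order array): [8, None, 12, None, 13, None, 14, None, 16, None, 17, None, 18, None, 28, None, 29, None, 41]
Definition: a tree is height-balanced if, at every node, |h(left) - h(right)| <= 1 (empty subtree has height -1).
Bottom-up per-node check:
  node 41: h_left=-1, h_right=-1, diff=0 [OK], height=0
  node 29: h_left=-1, h_right=0, diff=1 [OK], height=1
  node 28: h_left=-1, h_right=1, diff=2 [FAIL (|-1-1|=2 > 1)], height=2
  node 18: h_left=-1, h_right=2, diff=3 [FAIL (|-1-2|=3 > 1)], height=3
  node 17: h_left=-1, h_right=3, diff=4 [FAIL (|-1-3|=4 > 1)], height=4
  node 16: h_left=-1, h_right=4, diff=5 [FAIL (|-1-4|=5 > 1)], height=5
  node 14: h_left=-1, h_right=5, diff=6 [FAIL (|-1-5|=6 > 1)], height=6
  node 13: h_left=-1, h_right=6, diff=7 [FAIL (|-1-6|=7 > 1)], height=7
  node 12: h_left=-1, h_right=7, diff=8 [FAIL (|-1-7|=8 > 1)], height=8
  node 8: h_left=-1, h_right=8, diff=9 [FAIL (|-1-8|=9 > 1)], height=9
Node 28 violates the condition: |-1 - 1| = 2 > 1.
Result: Not balanced


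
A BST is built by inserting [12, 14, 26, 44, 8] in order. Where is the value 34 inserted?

Starting tree (level order): [12, 8, 14, None, None, None, 26, None, 44]
Insertion path: 12 -> 14 -> 26 -> 44
Result: insert 34 as left child of 44
Final tree (level order): [12, 8, 14, None, None, None, 26, None, 44, 34]


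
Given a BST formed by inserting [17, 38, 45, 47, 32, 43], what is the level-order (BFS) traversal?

Tree insertion order: [17, 38, 45, 47, 32, 43]
Tree (level-order array): [17, None, 38, 32, 45, None, None, 43, 47]
BFS from the root, enqueuing left then right child of each popped node:
  queue [17] -> pop 17, enqueue [38], visited so far: [17]
  queue [38] -> pop 38, enqueue [32, 45], visited so far: [17, 38]
  queue [32, 45] -> pop 32, enqueue [none], visited so far: [17, 38, 32]
  queue [45] -> pop 45, enqueue [43, 47], visited so far: [17, 38, 32, 45]
  queue [43, 47] -> pop 43, enqueue [none], visited so far: [17, 38, 32, 45, 43]
  queue [47] -> pop 47, enqueue [none], visited so far: [17, 38, 32, 45, 43, 47]
Result: [17, 38, 32, 45, 43, 47]


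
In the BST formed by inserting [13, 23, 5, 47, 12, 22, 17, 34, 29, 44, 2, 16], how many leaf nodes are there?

Tree built from: [13, 23, 5, 47, 12, 22, 17, 34, 29, 44, 2, 16]
Tree (level-order array): [13, 5, 23, 2, 12, 22, 47, None, None, None, None, 17, None, 34, None, 16, None, 29, 44]
Rule: A leaf has 0 children.
Per-node child counts:
  node 13: 2 child(ren)
  node 5: 2 child(ren)
  node 2: 0 child(ren)
  node 12: 0 child(ren)
  node 23: 2 child(ren)
  node 22: 1 child(ren)
  node 17: 1 child(ren)
  node 16: 0 child(ren)
  node 47: 1 child(ren)
  node 34: 2 child(ren)
  node 29: 0 child(ren)
  node 44: 0 child(ren)
Matching nodes: [2, 12, 16, 29, 44]
Count of leaf nodes: 5


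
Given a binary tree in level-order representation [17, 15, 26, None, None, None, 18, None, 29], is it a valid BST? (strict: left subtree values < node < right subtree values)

Level-order array: [17, 15, 26, None, None, None, 18, None, 29]
Validate using subtree bounds (lo, hi): at each node, require lo < value < hi,
then recurse left with hi=value and right with lo=value.
Preorder trace (stopping at first violation):
  at node 17 with bounds (-inf, +inf): OK
  at node 15 with bounds (-inf, 17): OK
  at node 26 with bounds (17, +inf): OK
  at node 18 with bounds (26, +inf): VIOLATION
Node 18 violates its bound: not (26 < 18 < +inf).
Result: Not a valid BST


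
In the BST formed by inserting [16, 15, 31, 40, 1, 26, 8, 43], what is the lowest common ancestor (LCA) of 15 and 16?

Tree insertion order: [16, 15, 31, 40, 1, 26, 8, 43]
Tree (level-order array): [16, 15, 31, 1, None, 26, 40, None, 8, None, None, None, 43]
In a BST, the LCA of p=15, q=16 is the first node v on the
root-to-leaf path with p <= v <= q (go left if both < v, right if both > v).
Walk from root:
  at 16: 15 <= 16 <= 16, this is the LCA
LCA = 16


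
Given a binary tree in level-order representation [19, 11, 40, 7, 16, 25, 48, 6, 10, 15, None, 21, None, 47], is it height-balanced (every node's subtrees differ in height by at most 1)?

Tree (level-order array): [19, 11, 40, 7, 16, 25, 48, 6, 10, 15, None, 21, None, 47]
Definition: a tree is height-balanced if, at every node, |h(left) - h(right)| <= 1 (empty subtree has height -1).
Bottom-up per-node check:
  node 6: h_left=-1, h_right=-1, diff=0 [OK], height=0
  node 10: h_left=-1, h_right=-1, diff=0 [OK], height=0
  node 7: h_left=0, h_right=0, diff=0 [OK], height=1
  node 15: h_left=-1, h_right=-1, diff=0 [OK], height=0
  node 16: h_left=0, h_right=-1, diff=1 [OK], height=1
  node 11: h_left=1, h_right=1, diff=0 [OK], height=2
  node 21: h_left=-1, h_right=-1, diff=0 [OK], height=0
  node 25: h_left=0, h_right=-1, diff=1 [OK], height=1
  node 47: h_left=-1, h_right=-1, diff=0 [OK], height=0
  node 48: h_left=0, h_right=-1, diff=1 [OK], height=1
  node 40: h_left=1, h_right=1, diff=0 [OK], height=2
  node 19: h_left=2, h_right=2, diff=0 [OK], height=3
All nodes satisfy the balance condition.
Result: Balanced


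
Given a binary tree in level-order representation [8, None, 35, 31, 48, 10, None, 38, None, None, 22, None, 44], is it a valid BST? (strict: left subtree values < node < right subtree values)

Level-order array: [8, None, 35, 31, 48, 10, None, 38, None, None, 22, None, 44]
Validate using subtree bounds (lo, hi): at each node, require lo < value < hi,
then recurse left with hi=value and right with lo=value.
Preorder trace (stopping at first violation):
  at node 8 with bounds (-inf, +inf): OK
  at node 35 with bounds (8, +inf): OK
  at node 31 with bounds (8, 35): OK
  at node 10 with bounds (8, 31): OK
  at node 22 with bounds (10, 31): OK
  at node 48 with bounds (35, +inf): OK
  at node 38 with bounds (35, 48): OK
  at node 44 with bounds (38, 48): OK
No violation found at any node.
Result: Valid BST


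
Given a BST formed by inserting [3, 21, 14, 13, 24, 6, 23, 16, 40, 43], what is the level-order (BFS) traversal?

Tree insertion order: [3, 21, 14, 13, 24, 6, 23, 16, 40, 43]
Tree (level-order array): [3, None, 21, 14, 24, 13, 16, 23, 40, 6, None, None, None, None, None, None, 43]
BFS from the root, enqueuing left then right child of each popped node:
  queue [3] -> pop 3, enqueue [21], visited so far: [3]
  queue [21] -> pop 21, enqueue [14, 24], visited so far: [3, 21]
  queue [14, 24] -> pop 14, enqueue [13, 16], visited so far: [3, 21, 14]
  queue [24, 13, 16] -> pop 24, enqueue [23, 40], visited so far: [3, 21, 14, 24]
  queue [13, 16, 23, 40] -> pop 13, enqueue [6], visited so far: [3, 21, 14, 24, 13]
  queue [16, 23, 40, 6] -> pop 16, enqueue [none], visited so far: [3, 21, 14, 24, 13, 16]
  queue [23, 40, 6] -> pop 23, enqueue [none], visited so far: [3, 21, 14, 24, 13, 16, 23]
  queue [40, 6] -> pop 40, enqueue [43], visited so far: [3, 21, 14, 24, 13, 16, 23, 40]
  queue [6, 43] -> pop 6, enqueue [none], visited so far: [3, 21, 14, 24, 13, 16, 23, 40, 6]
  queue [43] -> pop 43, enqueue [none], visited so far: [3, 21, 14, 24, 13, 16, 23, 40, 6, 43]
Result: [3, 21, 14, 24, 13, 16, 23, 40, 6, 43]


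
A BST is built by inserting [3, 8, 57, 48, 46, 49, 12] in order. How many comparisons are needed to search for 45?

Search path for 45: 3 -> 8 -> 57 -> 48 -> 46 -> 12
Found: False
Comparisons: 6


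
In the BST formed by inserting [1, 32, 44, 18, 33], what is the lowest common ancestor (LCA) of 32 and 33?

Tree insertion order: [1, 32, 44, 18, 33]
Tree (level-order array): [1, None, 32, 18, 44, None, None, 33]
In a BST, the LCA of p=32, q=33 is the first node v on the
root-to-leaf path with p <= v <= q (go left if both < v, right if both > v).
Walk from root:
  at 1: both 32 and 33 > 1, go right
  at 32: 32 <= 32 <= 33, this is the LCA
LCA = 32


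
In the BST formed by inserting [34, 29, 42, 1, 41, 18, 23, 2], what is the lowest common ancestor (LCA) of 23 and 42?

Tree insertion order: [34, 29, 42, 1, 41, 18, 23, 2]
Tree (level-order array): [34, 29, 42, 1, None, 41, None, None, 18, None, None, 2, 23]
In a BST, the LCA of p=23, q=42 is the first node v on the
root-to-leaf path with p <= v <= q (go left if both < v, right if both > v).
Walk from root:
  at 34: 23 <= 34 <= 42, this is the LCA
LCA = 34


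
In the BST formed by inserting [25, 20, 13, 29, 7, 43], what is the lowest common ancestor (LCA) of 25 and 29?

Tree insertion order: [25, 20, 13, 29, 7, 43]
Tree (level-order array): [25, 20, 29, 13, None, None, 43, 7]
In a BST, the LCA of p=25, q=29 is the first node v on the
root-to-leaf path with p <= v <= q (go left if both < v, right if both > v).
Walk from root:
  at 25: 25 <= 25 <= 29, this is the LCA
LCA = 25


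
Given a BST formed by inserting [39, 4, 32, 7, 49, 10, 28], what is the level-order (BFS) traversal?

Tree insertion order: [39, 4, 32, 7, 49, 10, 28]
Tree (level-order array): [39, 4, 49, None, 32, None, None, 7, None, None, 10, None, 28]
BFS from the root, enqueuing left then right child of each popped node:
  queue [39] -> pop 39, enqueue [4, 49], visited so far: [39]
  queue [4, 49] -> pop 4, enqueue [32], visited so far: [39, 4]
  queue [49, 32] -> pop 49, enqueue [none], visited so far: [39, 4, 49]
  queue [32] -> pop 32, enqueue [7], visited so far: [39, 4, 49, 32]
  queue [7] -> pop 7, enqueue [10], visited so far: [39, 4, 49, 32, 7]
  queue [10] -> pop 10, enqueue [28], visited so far: [39, 4, 49, 32, 7, 10]
  queue [28] -> pop 28, enqueue [none], visited so far: [39, 4, 49, 32, 7, 10, 28]
Result: [39, 4, 49, 32, 7, 10, 28]


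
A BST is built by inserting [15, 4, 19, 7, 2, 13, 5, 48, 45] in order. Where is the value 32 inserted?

Starting tree (level order): [15, 4, 19, 2, 7, None, 48, None, None, 5, 13, 45]
Insertion path: 15 -> 19 -> 48 -> 45
Result: insert 32 as left child of 45
Final tree (level order): [15, 4, 19, 2, 7, None, 48, None, None, 5, 13, 45, None, None, None, None, None, 32]


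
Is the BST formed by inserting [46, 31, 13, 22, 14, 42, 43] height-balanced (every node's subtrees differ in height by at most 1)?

Tree (level-order array): [46, 31, None, 13, 42, None, 22, None, 43, 14]
Definition: a tree is height-balanced if, at every node, |h(left) - h(right)| <= 1 (empty subtree has height -1).
Bottom-up per-node check:
  node 14: h_left=-1, h_right=-1, diff=0 [OK], height=0
  node 22: h_left=0, h_right=-1, diff=1 [OK], height=1
  node 13: h_left=-1, h_right=1, diff=2 [FAIL (|-1-1|=2 > 1)], height=2
  node 43: h_left=-1, h_right=-1, diff=0 [OK], height=0
  node 42: h_left=-1, h_right=0, diff=1 [OK], height=1
  node 31: h_left=2, h_right=1, diff=1 [OK], height=3
  node 46: h_left=3, h_right=-1, diff=4 [FAIL (|3--1|=4 > 1)], height=4
Node 13 violates the condition: |-1 - 1| = 2 > 1.
Result: Not balanced


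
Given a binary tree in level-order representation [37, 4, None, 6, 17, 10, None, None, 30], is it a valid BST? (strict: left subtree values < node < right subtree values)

Level-order array: [37, 4, None, 6, 17, 10, None, None, 30]
Validate using subtree bounds (lo, hi): at each node, require lo < value < hi,
then recurse left with hi=value and right with lo=value.
Preorder trace (stopping at first violation):
  at node 37 with bounds (-inf, +inf): OK
  at node 4 with bounds (-inf, 37): OK
  at node 6 with bounds (-inf, 4): VIOLATION
Node 6 violates its bound: not (-inf < 6 < 4).
Result: Not a valid BST


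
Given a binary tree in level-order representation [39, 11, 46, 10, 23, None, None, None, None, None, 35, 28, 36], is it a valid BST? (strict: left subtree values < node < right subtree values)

Level-order array: [39, 11, 46, 10, 23, None, None, None, None, None, 35, 28, 36]
Validate using subtree bounds (lo, hi): at each node, require lo < value < hi,
then recurse left with hi=value and right with lo=value.
Preorder trace (stopping at first violation):
  at node 39 with bounds (-inf, +inf): OK
  at node 11 with bounds (-inf, 39): OK
  at node 10 with bounds (-inf, 11): OK
  at node 23 with bounds (11, 39): OK
  at node 35 with bounds (23, 39): OK
  at node 28 with bounds (23, 35): OK
  at node 36 with bounds (35, 39): OK
  at node 46 with bounds (39, +inf): OK
No violation found at any node.
Result: Valid BST


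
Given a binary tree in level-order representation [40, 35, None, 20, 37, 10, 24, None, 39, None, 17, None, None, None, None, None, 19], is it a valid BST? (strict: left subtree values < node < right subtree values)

Level-order array: [40, 35, None, 20, 37, 10, 24, None, 39, None, 17, None, None, None, None, None, 19]
Validate using subtree bounds (lo, hi): at each node, require lo < value < hi,
then recurse left with hi=value and right with lo=value.
Preorder trace (stopping at first violation):
  at node 40 with bounds (-inf, +inf): OK
  at node 35 with bounds (-inf, 40): OK
  at node 20 with bounds (-inf, 35): OK
  at node 10 with bounds (-inf, 20): OK
  at node 17 with bounds (10, 20): OK
  at node 19 with bounds (17, 20): OK
  at node 24 with bounds (20, 35): OK
  at node 37 with bounds (35, 40): OK
  at node 39 with bounds (37, 40): OK
No violation found at any node.
Result: Valid BST


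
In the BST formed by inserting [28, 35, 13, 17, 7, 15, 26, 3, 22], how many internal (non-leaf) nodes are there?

Tree built from: [28, 35, 13, 17, 7, 15, 26, 3, 22]
Tree (level-order array): [28, 13, 35, 7, 17, None, None, 3, None, 15, 26, None, None, None, None, 22]
Rule: An internal node has at least one child.
Per-node child counts:
  node 28: 2 child(ren)
  node 13: 2 child(ren)
  node 7: 1 child(ren)
  node 3: 0 child(ren)
  node 17: 2 child(ren)
  node 15: 0 child(ren)
  node 26: 1 child(ren)
  node 22: 0 child(ren)
  node 35: 0 child(ren)
Matching nodes: [28, 13, 7, 17, 26]
Count of internal (non-leaf) nodes: 5


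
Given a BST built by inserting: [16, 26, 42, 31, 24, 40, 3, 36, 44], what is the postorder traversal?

Tree insertion order: [16, 26, 42, 31, 24, 40, 3, 36, 44]
Tree (level-order array): [16, 3, 26, None, None, 24, 42, None, None, 31, 44, None, 40, None, None, 36]
Postorder traversal: [3, 24, 36, 40, 31, 44, 42, 26, 16]


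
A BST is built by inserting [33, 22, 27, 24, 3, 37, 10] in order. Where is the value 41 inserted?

Starting tree (level order): [33, 22, 37, 3, 27, None, None, None, 10, 24]
Insertion path: 33 -> 37
Result: insert 41 as right child of 37
Final tree (level order): [33, 22, 37, 3, 27, None, 41, None, 10, 24]


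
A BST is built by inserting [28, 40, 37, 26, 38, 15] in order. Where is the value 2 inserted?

Starting tree (level order): [28, 26, 40, 15, None, 37, None, None, None, None, 38]
Insertion path: 28 -> 26 -> 15
Result: insert 2 as left child of 15
Final tree (level order): [28, 26, 40, 15, None, 37, None, 2, None, None, 38]


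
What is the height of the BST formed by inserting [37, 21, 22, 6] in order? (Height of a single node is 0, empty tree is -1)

Insertion order: [37, 21, 22, 6]
Tree (level-order array): [37, 21, None, 6, 22]
Compute height bottom-up (empty subtree = -1):
  height(6) = 1 + max(-1, -1) = 0
  height(22) = 1 + max(-1, -1) = 0
  height(21) = 1 + max(0, 0) = 1
  height(37) = 1 + max(1, -1) = 2
Height = 2


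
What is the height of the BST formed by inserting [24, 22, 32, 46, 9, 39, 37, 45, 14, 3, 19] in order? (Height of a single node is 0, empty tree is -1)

Insertion order: [24, 22, 32, 46, 9, 39, 37, 45, 14, 3, 19]
Tree (level-order array): [24, 22, 32, 9, None, None, 46, 3, 14, 39, None, None, None, None, 19, 37, 45]
Compute height bottom-up (empty subtree = -1):
  height(3) = 1 + max(-1, -1) = 0
  height(19) = 1 + max(-1, -1) = 0
  height(14) = 1 + max(-1, 0) = 1
  height(9) = 1 + max(0, 1) = 2
  height(22) = 1 + max(2, -1) = 3
  height(37) = 1 + max(-1, -1) = 0
  height(45) = 1 + max(-1, -1) = 0
  height(39) = 1 + max(0, 0) = 1
  height(46) = 1 + max(1, -1) = 2
  height(32) = 1 + max(-1, 2) = 3
  height(24) = 1 + max(3, 3) = 4
Height = 4


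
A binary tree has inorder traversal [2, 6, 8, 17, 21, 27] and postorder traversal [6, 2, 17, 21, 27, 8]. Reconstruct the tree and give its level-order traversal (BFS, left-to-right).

Inorder:   [2, 6, 8, 17, 21, 27]
Postorder: [6, 2, 17, 21, 27, 8]
Algorithm: postorder visits root last, so walk postorder right-to-left;
each value is the root of the current inorder slice — split it at that
value, recurse on the right subtree first, then the left.
Recursive splits:
  root=8; inorder splits into left=[2, 6], right=[17, 21, 27]
  root=27; inorder splits into left=[17, 21], right=[]
  root=21; inorder splits into left=[17], right=[]
  root=17; inorder splits into left=[], right=[]
  root=2; inorder splits into left=[], right=[6]
  root=6; inorder splits into left=[], right=[]
Reconstructed level-order: [8, 2, 27, 6, 21, 17]


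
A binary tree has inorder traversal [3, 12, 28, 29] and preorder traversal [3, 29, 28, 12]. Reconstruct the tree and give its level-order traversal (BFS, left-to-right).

Inorder:  [3, 12, 28, 29]
Preorder: [3, 29, 28, 12]
Algorithm: preorder visits root first, so consume preorder in order;
for each root, split the current inorder slice at that value into
left-subtree inorder and right-subtree inorder, then recurse.
Recursive splits:
  root=3; inorder splits into left=[], right=[12, 28, 29]
  root=29; inorder splits into left=[12, 28], right=[]
  root=28; inorder splits into left=[12], right=[]
  root=12; inorder splits into left=[], right=[]
Reconstructed level-order: [3, 29, 28, 12]


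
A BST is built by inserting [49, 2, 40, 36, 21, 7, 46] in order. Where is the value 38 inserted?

Starting tree (level order): [49, 2, None, None, 40, 36, 46, 21, None, None, None, 7]
Insertion path: 49 -> 2 -> 40 -> 36
Result: insert 38 as right child of 36
Final tree (level order): [49, 2, None, None, 40, 36, 46, 21, 38, None, None, 7]


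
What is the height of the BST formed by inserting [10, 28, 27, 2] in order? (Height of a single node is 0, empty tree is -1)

Insertion order: [10, 28, 27, 2]
Tree (level-order array): [10, 2, 28, None, None, 27]
Compute height bottom-up (empty subtree = -1):
  height(2) = 1 + max(-1, -1) = 0
  height(27) = 1 + max(-1, -1) = 0
  height(28) = 1 + max(0, -1) = 1
  height(10) = 1 + max(0, 1) = 2
Height = 2


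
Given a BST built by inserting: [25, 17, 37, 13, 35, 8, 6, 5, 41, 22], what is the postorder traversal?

Tree insertion order: [25, 17, 37, 13, 35, 8, 6, 5, 41, 22]
Tree (level-order array): [25, 17, 37, 13, 22, 35, 41, 8, None, None, None, None, None, None, None, 6, None, 5]
Postorder traversal: [5, 6, 8, 13, 22, 17, 35, 41, 37, 25]


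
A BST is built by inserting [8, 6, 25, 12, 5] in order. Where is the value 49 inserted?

Starting tree (level order): [8, 6, 25, 5, None, 12]
Insertion path: 8 -> 25
Result: insert 49 as right child of 25
Final tree (level order): [8, 6, 25, 5, None, 12, 49]


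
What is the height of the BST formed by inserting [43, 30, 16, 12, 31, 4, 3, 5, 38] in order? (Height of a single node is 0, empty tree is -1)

Insertion order: [43, 30, 16, 12, 31, 4, 3, 5, 38]
Tree (level-order array): [43, 30, None, 16, 31, 12, None, None, 38, 4, None, None, None, 3, 5]
Compute height bottom-up (empty subtree = -1):
  height(3) = 1 + max(-1, -1) = 0
  height(5) = 1 + max(-1, -1) = 0
  height(4) = 1 + max(0, 0) = 1
  height(12) = 1 + max(1, -1) = 2
  height(16) = 1 + max(2, -1) = 3
  height(38) = 1 + max(-1, -1) = 0
  height(31) = 1 + max(-1, 0) = 1
  height(30) = 1 + max(3, 1) = 4
  height(43) = 1 + max(4, -1) = 5
Height = 5


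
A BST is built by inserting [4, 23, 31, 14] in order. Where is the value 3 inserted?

Starting tree (level order): [4, None, 23, 14, 31]
Insertion path: 4
Result: insert 3 as left child of 4
Final tree (level order): [4, 3, 23, None, None, 14, 31]


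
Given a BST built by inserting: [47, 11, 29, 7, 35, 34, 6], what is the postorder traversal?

Tree insertion order: [47, 11, 29, 7, 35, 34, 6]
Tree (level-order array): [47, 11, None, 7, 29, 6, None, None, 35, None, None, 34]
Postorder traversal: [6, 7, 34, 35, 29, 11, 47]


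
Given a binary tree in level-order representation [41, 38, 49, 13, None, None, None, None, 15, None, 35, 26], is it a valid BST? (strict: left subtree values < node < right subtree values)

Level-order array: [41, 38, 49, 13, None, None, None, None, 15, None, 35, 26]
Validate using subtree bounds (lo, hi): at each node, require lo < value < hi,
then recurse left with hi=value and right with lo=value.
Preorder trace (stopping at first violation):
  at node 41 with bounds (-inf, +inf): OK
  at node 38 with bounds (-inf, 41): OK
  at node 13 with bounds (-inf, 38): OK
  at node 15 with bounds (13, 38): OK
  at node 35 with bounds (15, 38): OK
  at node 26 with bounds (15, 35): OK
  at node 49 with bounds (41, +inf): OK
No violation found at any node.
Result: Valid BST


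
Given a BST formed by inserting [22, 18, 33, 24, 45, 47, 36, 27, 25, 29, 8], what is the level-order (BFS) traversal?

Tree insertion order: [22, 18, 33, 24, 45, 47, 36, 27, 25, 29, 8]
Tree (level-order array): [22, 18, 33, 8, None, 24, 45, None, None, None, 27, 36, 47, 25, 29]
BFS from the root, enqueuing left then right child of each popped node:
  queue [22] -> pop 22, enqueue [18, 33], visited so far: [22]
  queue [18, 33] -> pop 18, enqueue [8], visited so far: [22, 18]
  queue [33, 8] -> pop 33, enqueue [24, 45], visited so far: [22, 18, 33]
  queue [8, 24, 45] -> pop 8, enqueue [none], visited so far: [22, 18, 33, 8]
  queue [24, 45] -> pop 24, enqueue [27], visited so far: [22, 18, 33, 8, 24]
  queue [45, 27] -> pop 45, enqueue [36, 47], visited so far: [22, 18, 33, 8, 24, 45]
  queue [27, 36, 47] -> pop 27, enqueue [25, 29], visited so far: [22, 18, 33, 8, 24, 45, 27]
  queue [36, 47, 25, 29] -> pop 36, enqueue [none], visited so far: [22, 18, 33, 8, 24, 45, 27, 36]
  queue [47, 25, 29] -> pop 47, enqueue [none], visited so far: [22, 18, 33, 8, 24, 45, 27, 36, 47]
  queue [25, 29] -> pop 25, enqueue [none], visited so far: [22, 18, 33, 8, 24, 45, 27, 36, 47, 25]
  queue [29] -> pop 29, enqueue [none], visited so far: [22, 18, 33, 8, 24, 45, 27, 36, 47, 25, 29]
Result: [22, 18, 33, 8, 24, 45, 27, 36, 47, 25, 29]


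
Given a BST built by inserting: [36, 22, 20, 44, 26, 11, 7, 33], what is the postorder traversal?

Tree insertion order: [36, 22, 20, 44, 26, 11, 7, 33]
Tree (level-order array): [36, 22, 44, 20, 26, None, None, 11, None, None, 33, 7]
Postorder traversal: [7, 11, 20, 33, 26, 22, 44, 36]


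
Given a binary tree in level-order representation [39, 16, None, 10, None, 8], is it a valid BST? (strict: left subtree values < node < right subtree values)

Level-order array: [39, 16, None, 10, None, 8]
Validate using subtree bounds (lo, hi): at each node, require lo < value < hi,
then recurse left with hi=value and right with lo=value.
Preorder trace (stopping at first violation):
  at node 39 with bounds (-inf, +inf): OK
  at node 16 with bounds (-inf, 39): OK
  at node 10 with bounds (-inf, 16): OK
  at node 8 with bounds (-inf, 10): OK
No violation found at any node.
Result: Valid BST


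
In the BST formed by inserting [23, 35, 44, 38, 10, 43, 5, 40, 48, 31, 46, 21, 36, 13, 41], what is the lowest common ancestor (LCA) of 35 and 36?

Tree insertion order: [23, 35, 44, 38, 10, 43, 5, 40, 48, 31, 46, 21, 36, 13, 41]
Tree (level-order array): [23, 10, 35, 5, 21, 31, 44, None, None, 13, None, None, None, 38, 48, None, None, 36, 43, 46, None, None, None, 40, None, None, None, None, 41]
In a BST, the LCA of p=35, q=36 is the first node v on the
root-to-leaf path with p <= v <= q (go left if both < v, right if both > v).
Walk from root:
  at 23: both 35 and 36 > 23, go right
  at 35: 35 <= 35 <= 36, this is the LCA
LCA = 35


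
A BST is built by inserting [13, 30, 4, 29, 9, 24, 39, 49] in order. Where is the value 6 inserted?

Starting tree (level order): [13, 4, 30, None, 9, 29, 39, None, None, 24, None, None, 49]
Insertion path: 13 -> 4 -> 9
Result: insert 6 as left child of 9
Final tree (level order): [13, 4, 30, None, 9, 29, 39, 6, None, 24, None, None, 49]


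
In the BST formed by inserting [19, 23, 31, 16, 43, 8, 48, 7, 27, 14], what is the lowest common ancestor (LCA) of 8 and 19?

Tree insertion order: [19, 23, 31, 16, 43, 8, 48, 7, 27, 14]
Tree (level-order array): [19, 16, 23, 8, None, None, 31, 7, 14, 27, 43, None, None, None, None, None, None, None, 48]
In a BST, the LCA of p=8, q=19 is the first node v on the
root-to-leaf path with p <= v <= q (go left if both < v, right if both > v).
Walk from root:
  at 19: 8 <= 19 <= 19, this is the LCA
LCA = 19


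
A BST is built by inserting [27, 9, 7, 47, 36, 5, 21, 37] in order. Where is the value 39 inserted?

Starting tree (level order): [27, 9, 47, 7, 21, 36, None, 5, None, None, None, None, 37]
Insertion path: 27 -> 47 -> 36 -> 37
Result: insert 39 as right child of 37
Final tree (level order): [27, 9, 47, 7, 21, 36, None, 5, None, None, None, None, 37, None, None, None, 39]


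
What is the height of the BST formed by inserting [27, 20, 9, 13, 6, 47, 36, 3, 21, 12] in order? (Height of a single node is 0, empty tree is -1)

Insertion order: [27, 20, 9, 13, 6, 47, 36, 3, 21, 12]
Tree (level-order array): [27, 20, 47, 9, 21, 36, None, 6, 13, None, None, None, None, 3, None, 12]
Compute height bottom-up (empty subtree = -1):
  height(3) = 1 + max(-1, -1) = 0
  height(6) = 1 + max(0, -1) = 1
  height(12) = 1 + max(-1, -1) = 0
  height(13) = 1 + max(0, -1) = 1
  height(9) = 1 + max(1, 1) = 2
  height(21) = 1 + max(-1, -1) = 0
  height(20) = 1 + max(2, 0) = 3
  height(36) = 1 + max(-1, -1) = 0
  height(47) = 1 + max(0, -1) = 1
  height(27) = 1 + max(3, 1) = 4
Height = 4
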